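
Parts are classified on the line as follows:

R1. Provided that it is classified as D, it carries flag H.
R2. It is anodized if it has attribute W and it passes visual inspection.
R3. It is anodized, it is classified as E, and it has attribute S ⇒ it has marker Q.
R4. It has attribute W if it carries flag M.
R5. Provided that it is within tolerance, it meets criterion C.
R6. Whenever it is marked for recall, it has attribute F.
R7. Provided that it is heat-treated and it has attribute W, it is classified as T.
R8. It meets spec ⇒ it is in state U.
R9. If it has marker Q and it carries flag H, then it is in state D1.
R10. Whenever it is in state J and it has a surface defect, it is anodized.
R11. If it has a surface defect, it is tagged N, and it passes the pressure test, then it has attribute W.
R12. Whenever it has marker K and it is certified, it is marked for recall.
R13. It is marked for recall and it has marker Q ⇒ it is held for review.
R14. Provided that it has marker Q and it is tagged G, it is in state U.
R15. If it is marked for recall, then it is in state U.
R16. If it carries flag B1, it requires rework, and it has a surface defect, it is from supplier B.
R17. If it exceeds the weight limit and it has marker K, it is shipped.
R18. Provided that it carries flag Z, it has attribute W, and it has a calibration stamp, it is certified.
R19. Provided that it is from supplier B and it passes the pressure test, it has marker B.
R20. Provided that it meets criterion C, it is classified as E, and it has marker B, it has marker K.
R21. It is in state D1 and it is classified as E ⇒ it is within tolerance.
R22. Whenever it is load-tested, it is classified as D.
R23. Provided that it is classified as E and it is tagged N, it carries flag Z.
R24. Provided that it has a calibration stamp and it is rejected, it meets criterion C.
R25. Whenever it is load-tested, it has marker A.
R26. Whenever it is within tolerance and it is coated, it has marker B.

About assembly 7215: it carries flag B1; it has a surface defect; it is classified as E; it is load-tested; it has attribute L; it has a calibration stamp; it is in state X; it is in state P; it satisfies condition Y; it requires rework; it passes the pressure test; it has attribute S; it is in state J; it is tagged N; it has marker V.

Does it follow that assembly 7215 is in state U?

Yes

By R10 (it is in state J, it has a surface defect): it is anodized.
By R11 (it has a surface defect, it is tagged N, it passes the pressure test): it has attribute W.
By R16 (it carries flag B1, it requires rework, it has a surface defect): it is from supplier B.
By R19 (it is from supplier B, it passes the pressure test): it has marker B.
By R22 (it is load-tested): it is classified as D.
By R23 (it is classified as E, it is tagged N): it carries flag Z.
By R1 (it is classified as D): it carries flag H.
By R3 (it is anodized, it is classified as E, it has attribute S): it has marker Q.
By R9 (it has marker Q, it carries flag H): it is in state D1.
By R18 (it carries flag Z, it has attribute W, it has a calibration stamp): it is certified.
By R21 (it is in state D1, it is classified as E): it is within tolerance.
By R5 (it is within tolerance): it meets criterion C.
By R20 (it meets criterion C, it is classified as E, it has marker B): it has marker K.
By R12 (it has marker K, it is certified): it is marked for recall.
By R15 (it is marked for recall): it is in state U.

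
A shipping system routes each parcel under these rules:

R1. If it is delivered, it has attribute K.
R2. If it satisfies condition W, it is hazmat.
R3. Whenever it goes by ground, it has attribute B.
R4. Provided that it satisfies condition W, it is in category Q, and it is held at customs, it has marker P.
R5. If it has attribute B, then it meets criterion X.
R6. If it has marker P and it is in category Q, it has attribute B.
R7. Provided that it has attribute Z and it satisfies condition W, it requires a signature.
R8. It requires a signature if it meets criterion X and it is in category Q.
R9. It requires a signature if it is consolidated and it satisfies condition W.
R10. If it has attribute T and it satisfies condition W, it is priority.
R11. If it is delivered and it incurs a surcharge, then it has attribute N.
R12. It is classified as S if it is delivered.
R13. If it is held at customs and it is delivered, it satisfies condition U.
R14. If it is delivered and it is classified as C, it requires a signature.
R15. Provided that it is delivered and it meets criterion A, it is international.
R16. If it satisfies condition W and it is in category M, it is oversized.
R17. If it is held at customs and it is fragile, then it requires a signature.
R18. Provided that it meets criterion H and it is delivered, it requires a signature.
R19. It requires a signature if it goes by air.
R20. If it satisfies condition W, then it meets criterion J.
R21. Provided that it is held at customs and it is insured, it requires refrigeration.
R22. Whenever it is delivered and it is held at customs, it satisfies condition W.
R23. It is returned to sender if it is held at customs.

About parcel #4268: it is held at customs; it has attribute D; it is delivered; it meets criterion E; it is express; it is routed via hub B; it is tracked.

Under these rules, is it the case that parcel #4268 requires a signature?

Forward chaining from the given facts derives: has attribute K, is classified as S, satisfies condition U, satisfies condition W, is returned to sender, is hazmat, meets criterion J.
Rules concluding "it requires a signature": R7 needs "it has attribute Z"; R8 needs "it meets criterion X"; R9 needs "it is consolidated"; R14 needs "it is classified as C"; R17 needs "it is fragile"; R18 needs "it meets criterion H"; R19 needs "it goes by air" — none of these are established.

No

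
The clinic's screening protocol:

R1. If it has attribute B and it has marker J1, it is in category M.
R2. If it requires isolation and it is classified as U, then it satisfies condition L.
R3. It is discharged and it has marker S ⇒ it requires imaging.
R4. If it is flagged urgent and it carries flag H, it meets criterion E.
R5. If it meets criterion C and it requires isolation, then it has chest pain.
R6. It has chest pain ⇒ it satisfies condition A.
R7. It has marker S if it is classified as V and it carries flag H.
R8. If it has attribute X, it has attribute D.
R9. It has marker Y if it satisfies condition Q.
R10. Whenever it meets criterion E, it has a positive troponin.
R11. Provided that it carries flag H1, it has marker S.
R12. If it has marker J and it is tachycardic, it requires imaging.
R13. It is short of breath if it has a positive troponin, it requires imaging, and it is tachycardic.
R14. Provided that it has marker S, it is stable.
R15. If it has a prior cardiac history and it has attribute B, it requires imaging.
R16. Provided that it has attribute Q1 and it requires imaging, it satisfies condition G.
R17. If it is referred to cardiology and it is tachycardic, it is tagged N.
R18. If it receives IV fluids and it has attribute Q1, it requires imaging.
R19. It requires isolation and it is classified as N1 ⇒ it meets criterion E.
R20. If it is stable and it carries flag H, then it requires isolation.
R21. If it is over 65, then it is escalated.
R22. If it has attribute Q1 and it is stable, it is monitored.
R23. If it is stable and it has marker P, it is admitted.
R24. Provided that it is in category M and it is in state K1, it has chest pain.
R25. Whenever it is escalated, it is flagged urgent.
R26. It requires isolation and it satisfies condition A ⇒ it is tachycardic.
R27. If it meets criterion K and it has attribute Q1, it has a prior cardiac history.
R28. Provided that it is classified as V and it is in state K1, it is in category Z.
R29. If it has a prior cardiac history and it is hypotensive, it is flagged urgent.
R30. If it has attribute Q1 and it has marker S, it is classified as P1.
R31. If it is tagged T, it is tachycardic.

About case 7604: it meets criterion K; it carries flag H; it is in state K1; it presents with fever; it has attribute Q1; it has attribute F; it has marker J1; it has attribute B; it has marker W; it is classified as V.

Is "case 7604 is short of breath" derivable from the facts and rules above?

No

Forward chaining from the given facts derives: is in category M, has marker S, is stable, requires isolation, is monitored, has chest pain, has a prior cardiac history, is in category Z, is classified as P1, satisfies condition A, requires imaging, satisfies condition G, is tachycardic.
The only rule concluding "it is short of breath" is R13, which needs "it has a positive troponin"; that is never established.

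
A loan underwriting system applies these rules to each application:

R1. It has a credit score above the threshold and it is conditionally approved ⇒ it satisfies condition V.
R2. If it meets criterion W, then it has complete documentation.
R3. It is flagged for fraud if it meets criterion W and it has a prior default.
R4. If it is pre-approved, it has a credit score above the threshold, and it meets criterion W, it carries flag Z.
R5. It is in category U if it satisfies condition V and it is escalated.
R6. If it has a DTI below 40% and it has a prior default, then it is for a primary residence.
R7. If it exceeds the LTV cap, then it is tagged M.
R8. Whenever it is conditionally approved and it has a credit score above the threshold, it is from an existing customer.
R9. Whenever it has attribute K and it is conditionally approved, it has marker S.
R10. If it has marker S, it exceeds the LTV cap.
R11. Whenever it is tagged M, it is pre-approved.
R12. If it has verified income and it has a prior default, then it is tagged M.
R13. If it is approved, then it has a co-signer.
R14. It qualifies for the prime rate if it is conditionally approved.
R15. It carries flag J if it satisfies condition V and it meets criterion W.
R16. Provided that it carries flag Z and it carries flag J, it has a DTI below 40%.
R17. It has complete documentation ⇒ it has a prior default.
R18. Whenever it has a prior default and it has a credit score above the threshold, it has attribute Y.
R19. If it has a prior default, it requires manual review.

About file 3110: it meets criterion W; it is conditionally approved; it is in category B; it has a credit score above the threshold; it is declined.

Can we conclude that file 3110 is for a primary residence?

Forward chaining from the given facts derives: satisfies condition V, has complete documentation, is from an existing customer, qualifies for the prime rate, carries flag J, has a prior default, has attribute Y, requires manual review, is flagged for fraud.
The only rule concluding "it is for a primary residence" is R6, which needs "it has a DTI below 40%"; that is never established.

No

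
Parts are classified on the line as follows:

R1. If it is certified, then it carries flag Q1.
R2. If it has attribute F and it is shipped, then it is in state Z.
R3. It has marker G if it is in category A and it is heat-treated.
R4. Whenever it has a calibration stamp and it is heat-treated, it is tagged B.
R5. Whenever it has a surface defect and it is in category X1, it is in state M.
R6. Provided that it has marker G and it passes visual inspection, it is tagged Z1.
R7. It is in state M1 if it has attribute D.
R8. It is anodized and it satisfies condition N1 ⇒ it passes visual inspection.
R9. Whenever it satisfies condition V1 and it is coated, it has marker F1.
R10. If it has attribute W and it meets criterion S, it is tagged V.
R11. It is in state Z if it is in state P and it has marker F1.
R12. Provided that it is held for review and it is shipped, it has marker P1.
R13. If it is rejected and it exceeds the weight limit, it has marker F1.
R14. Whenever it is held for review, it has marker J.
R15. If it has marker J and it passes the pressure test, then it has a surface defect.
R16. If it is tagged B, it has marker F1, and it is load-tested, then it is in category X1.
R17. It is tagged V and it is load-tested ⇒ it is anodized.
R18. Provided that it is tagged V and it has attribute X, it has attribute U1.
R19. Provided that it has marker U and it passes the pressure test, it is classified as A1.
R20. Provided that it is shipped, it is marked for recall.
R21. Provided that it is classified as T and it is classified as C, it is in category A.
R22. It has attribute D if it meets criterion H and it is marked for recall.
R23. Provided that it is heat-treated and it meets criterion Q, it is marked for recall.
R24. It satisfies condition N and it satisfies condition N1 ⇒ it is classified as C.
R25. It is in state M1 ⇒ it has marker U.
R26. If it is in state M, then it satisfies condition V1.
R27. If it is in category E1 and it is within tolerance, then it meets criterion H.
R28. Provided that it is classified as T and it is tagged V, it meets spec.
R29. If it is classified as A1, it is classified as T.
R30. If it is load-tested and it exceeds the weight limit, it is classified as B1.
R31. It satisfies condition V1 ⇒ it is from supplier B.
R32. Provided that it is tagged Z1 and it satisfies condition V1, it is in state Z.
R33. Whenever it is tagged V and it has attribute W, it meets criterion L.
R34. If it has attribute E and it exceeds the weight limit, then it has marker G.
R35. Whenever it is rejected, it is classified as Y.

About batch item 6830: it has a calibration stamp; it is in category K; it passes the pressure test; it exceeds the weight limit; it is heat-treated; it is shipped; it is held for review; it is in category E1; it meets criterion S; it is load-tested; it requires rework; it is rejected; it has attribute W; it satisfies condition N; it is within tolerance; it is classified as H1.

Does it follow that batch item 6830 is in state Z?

Forward chaining from the given facts derives: is tagged B, is tagged V, has marker P1, has marker F1, has marker J, has a surface defect, is in category X1, is anodized, is marked for recall, meets criterion H, is classified as B1, meets criterion L, is classified as Y, is in state M, has attribute D, satisfies condition V1, is from supplier B, is in state M1, has marker U, is classified as A1, is classified as T, meets spec.
Rules concluding "it is in state Z": R2 needs "it has attribute F"; R11 needs "it is in state P"; R32 needs "it is tagged Z1" — none of these are established.

No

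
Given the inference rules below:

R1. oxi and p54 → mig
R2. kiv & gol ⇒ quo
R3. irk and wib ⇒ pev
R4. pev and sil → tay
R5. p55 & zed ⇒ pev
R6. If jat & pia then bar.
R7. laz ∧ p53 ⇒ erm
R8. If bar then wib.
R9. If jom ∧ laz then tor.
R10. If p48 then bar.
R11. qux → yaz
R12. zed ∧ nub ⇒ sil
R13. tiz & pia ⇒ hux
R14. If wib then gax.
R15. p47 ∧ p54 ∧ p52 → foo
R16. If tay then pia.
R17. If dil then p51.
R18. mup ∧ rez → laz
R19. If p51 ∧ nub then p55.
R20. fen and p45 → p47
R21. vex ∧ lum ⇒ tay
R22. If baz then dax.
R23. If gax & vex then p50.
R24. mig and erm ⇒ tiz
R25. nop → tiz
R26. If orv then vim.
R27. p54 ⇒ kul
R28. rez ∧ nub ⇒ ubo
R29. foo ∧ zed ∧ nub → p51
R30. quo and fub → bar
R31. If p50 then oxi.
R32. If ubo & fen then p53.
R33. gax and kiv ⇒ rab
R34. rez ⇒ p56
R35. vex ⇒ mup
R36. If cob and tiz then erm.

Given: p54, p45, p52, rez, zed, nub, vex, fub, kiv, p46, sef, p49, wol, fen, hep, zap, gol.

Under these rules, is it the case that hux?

Yes

quo  (by R2: kiv, gol)
sil  (by R12: zed, nub)
p47  (by R20: fen, p45)
ubo  (by R28: rez, nub)
bar  (by R30: quo, fub)
p53  (by R32: ubo, fen)
mup  (by R35: vex)
wib  (by R8: bar)
gax  (by R14: wib)
foo  (by R15: p47, p54, p52)
laz  (by R18: mup, rez)
p50  (by R23: gax, vex)
p51  (by R29: foo, zed, nub)
oxi  (by R31: p50)
mig  (by R1: oxi, p54)
erm  (by R7: laz, p53)
p55  (by R19: p51, nub)
tiz  (by R24: mig, erm)
pev  (by R5: p55, zed)
tay  (by R4: pev, sil)
pia  (by R16: tay)
hux  (by R13: tiz, pia)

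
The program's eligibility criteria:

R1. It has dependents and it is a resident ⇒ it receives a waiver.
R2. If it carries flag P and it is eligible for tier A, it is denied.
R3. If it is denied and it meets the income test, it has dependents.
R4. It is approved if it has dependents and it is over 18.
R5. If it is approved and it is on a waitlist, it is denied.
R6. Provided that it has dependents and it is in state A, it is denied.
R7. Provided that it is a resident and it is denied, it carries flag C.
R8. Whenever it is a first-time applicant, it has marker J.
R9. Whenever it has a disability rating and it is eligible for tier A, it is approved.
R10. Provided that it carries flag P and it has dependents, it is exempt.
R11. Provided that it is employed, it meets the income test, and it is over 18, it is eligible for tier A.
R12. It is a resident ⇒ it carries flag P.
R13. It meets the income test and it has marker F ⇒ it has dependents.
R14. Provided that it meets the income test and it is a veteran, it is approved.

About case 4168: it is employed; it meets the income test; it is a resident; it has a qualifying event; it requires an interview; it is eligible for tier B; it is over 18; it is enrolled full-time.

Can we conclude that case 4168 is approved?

By R11 (it is employed, it meets the income test, it is over 18): it is eligible for tier A.
By R12 (it is a resident): it carries flag P.
By R2 (it carries flag P, it is eligible for tier A): it is denied.
By R3 (it is denied, it meets the income test): it has dependents.
By R4 (it has dependents, it is over 18): it is approved.

Yes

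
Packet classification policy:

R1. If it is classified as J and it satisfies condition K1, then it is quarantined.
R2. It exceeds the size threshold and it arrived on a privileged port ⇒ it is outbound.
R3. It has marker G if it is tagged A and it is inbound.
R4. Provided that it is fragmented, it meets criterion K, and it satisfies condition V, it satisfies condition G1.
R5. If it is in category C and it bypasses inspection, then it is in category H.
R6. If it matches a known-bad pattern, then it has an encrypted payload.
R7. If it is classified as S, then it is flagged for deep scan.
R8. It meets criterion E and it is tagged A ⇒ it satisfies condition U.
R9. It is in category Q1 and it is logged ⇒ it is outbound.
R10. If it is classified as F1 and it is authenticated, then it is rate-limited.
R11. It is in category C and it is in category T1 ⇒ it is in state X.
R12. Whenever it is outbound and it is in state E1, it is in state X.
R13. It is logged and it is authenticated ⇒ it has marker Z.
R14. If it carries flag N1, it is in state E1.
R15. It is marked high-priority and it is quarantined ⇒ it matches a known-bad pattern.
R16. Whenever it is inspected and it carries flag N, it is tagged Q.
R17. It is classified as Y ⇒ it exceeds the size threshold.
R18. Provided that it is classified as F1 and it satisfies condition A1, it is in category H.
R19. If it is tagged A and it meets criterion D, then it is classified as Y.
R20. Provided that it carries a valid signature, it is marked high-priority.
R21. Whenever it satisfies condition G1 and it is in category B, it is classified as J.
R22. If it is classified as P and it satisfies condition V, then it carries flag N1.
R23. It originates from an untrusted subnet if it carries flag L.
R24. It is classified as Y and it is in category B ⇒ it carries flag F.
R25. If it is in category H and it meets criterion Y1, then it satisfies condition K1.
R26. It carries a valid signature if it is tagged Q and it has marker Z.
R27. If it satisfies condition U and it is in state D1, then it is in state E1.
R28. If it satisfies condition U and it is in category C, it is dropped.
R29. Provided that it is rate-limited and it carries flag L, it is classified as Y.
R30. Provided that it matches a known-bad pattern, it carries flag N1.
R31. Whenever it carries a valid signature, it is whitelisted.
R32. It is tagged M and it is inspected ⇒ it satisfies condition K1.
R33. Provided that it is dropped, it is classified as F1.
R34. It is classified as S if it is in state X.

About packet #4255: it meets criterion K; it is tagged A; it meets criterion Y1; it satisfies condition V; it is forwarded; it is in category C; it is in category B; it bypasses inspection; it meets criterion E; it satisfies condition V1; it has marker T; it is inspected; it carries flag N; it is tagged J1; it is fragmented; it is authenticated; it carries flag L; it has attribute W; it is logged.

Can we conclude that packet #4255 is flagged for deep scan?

Forward chaining from the given facts derives: satisfies condition G1, is in category H, satisfies condition U, has marker Z, is tagged Q, is classified as J, originates from an untrusted subnet, satisfies condition K1, carries a valid signature, is dropped, is whitelisted, is classified as F1, is quarantined, is rate-limited, is marked high-priority, is classified as Y, matches a known-bad pattern, exceeds the size threshold, carries flag F, carries flag N1, has an encrypted payload, is in state E1.
The only rule concluding "it is flagged for deep scan" is R7, which needs "it is classified as S"; that is never established.

No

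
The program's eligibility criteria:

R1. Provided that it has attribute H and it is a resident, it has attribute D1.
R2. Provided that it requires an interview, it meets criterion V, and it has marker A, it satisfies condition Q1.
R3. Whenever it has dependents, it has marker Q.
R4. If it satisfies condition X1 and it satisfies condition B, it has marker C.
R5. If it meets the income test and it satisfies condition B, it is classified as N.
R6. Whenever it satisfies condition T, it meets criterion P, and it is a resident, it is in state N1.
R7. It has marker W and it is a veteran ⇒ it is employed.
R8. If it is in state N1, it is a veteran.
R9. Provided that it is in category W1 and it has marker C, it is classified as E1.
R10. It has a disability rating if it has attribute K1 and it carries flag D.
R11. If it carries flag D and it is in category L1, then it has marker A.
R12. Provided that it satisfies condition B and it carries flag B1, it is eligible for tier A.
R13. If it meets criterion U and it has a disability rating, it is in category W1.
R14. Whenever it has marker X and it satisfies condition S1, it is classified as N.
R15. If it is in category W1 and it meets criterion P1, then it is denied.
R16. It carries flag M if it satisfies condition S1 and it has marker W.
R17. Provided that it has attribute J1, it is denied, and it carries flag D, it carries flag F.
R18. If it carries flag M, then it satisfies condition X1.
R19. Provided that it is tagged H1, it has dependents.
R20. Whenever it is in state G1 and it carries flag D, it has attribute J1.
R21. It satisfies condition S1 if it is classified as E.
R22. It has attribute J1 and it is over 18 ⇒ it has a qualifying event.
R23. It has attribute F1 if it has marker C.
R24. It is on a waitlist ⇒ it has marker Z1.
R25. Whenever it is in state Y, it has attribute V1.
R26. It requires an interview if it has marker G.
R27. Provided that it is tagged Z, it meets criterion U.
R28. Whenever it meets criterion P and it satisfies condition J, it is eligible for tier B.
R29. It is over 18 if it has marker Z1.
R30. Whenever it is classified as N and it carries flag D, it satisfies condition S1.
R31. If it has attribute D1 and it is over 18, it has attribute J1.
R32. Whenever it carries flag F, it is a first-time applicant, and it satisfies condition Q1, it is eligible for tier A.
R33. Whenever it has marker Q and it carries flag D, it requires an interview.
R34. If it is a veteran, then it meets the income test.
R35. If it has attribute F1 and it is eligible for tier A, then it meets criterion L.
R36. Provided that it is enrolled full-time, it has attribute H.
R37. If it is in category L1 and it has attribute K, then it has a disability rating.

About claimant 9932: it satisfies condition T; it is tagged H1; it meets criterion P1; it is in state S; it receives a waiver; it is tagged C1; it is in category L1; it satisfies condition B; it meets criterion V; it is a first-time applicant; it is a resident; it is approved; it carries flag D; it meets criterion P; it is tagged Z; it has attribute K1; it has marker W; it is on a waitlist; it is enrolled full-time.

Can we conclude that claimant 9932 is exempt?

Forward chaining from the given facts derives: is in state N1, is a veteran, has a disability rating, has marker A, has dependents, has marker Z1, meets criterion U, is over 18, meets the income test, has attribute H, has attribute D1, has marker Q, is classified as N, is employed, is in category W1, is denied, satisfies condition S1, has attribute J1, requires an interview, satisfies condition Q1, carries flag M, carries flag F, satisfies condition X1, has a qualifying event, is eligible for tier A, has marker C, is classified as E1, has attribute F1, meets criterion L.
No rule has "it is exempt" as its conclusion, and it is not among the given facts.

No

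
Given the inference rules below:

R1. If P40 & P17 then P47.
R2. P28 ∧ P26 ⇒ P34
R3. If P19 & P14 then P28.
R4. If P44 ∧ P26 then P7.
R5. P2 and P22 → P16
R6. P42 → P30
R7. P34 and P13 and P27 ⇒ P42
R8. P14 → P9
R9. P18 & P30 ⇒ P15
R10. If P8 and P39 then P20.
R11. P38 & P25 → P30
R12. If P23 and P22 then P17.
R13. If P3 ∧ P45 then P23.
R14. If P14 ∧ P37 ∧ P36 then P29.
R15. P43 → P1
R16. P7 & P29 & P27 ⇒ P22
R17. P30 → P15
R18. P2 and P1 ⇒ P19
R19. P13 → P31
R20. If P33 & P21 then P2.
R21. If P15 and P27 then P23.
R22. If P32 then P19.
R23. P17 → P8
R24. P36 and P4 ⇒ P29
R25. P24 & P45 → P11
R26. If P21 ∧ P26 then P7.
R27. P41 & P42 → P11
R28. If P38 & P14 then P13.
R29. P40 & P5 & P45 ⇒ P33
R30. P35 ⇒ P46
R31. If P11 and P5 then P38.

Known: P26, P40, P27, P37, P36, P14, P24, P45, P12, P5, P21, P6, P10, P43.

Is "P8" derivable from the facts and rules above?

Yes

P29  (by R14: P14, P37, P36)
P1  (by R15: P43)
P11  (by R25: P24, P45)
P7  (by R26: P21, P26)
P33  (by R29: P40, P5, P45)
P38  (by R31: P11, P5)
P22  (by R16: P7, P29, P27)
P2  (by R20: P33, P21)
P13  (by R28: P38, P14)
P19  (by R18: P2, P1)
P28  (by R3: P19, P14)
P34  (by R2: P28, P26)
P42  (by R7: P34, P13, P27)
P30  (by R6: P42)
P15  (by R17: P30)
P23  (by R21: P15, P27)
P17  (by R12: P23, P22)
P8  (by R23: P17)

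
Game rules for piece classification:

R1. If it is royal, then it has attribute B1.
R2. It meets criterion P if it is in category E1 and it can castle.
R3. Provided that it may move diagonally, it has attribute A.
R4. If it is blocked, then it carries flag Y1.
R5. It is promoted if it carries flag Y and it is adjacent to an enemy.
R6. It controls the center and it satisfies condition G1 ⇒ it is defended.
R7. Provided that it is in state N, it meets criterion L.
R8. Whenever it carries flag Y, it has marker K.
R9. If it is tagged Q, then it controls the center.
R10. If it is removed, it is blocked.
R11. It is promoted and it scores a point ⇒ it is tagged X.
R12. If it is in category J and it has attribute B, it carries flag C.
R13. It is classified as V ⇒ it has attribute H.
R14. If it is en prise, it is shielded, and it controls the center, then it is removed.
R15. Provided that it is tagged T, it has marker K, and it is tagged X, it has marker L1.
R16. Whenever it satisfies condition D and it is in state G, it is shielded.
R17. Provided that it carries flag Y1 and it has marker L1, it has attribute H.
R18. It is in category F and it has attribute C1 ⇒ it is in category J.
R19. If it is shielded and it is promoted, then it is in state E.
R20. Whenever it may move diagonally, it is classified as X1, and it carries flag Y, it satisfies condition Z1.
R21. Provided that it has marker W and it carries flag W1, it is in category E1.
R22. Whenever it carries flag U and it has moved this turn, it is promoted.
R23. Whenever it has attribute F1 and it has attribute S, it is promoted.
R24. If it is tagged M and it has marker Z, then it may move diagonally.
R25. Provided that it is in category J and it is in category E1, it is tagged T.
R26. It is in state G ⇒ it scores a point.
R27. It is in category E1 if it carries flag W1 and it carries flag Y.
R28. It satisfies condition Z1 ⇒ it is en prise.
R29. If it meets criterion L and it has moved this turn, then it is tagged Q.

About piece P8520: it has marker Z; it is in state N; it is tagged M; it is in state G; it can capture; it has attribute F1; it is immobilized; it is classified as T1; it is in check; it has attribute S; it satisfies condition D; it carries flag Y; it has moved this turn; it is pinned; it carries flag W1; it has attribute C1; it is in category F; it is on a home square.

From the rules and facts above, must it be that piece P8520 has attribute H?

No

Forward chaining from the given facts derives: meets criterion L, has marker K, is shielded, is in category J, is promoted, may move diagonally, scores a point, is in category E1, is tagged Q, has attribute A, controls the center, is tagged X, is in state E, is tagged T, has marker L1.
Rules concluding "it has attribute H": R13 needs "it is classified as V"; R17 needs "it carries flag Y1" — none of these are established.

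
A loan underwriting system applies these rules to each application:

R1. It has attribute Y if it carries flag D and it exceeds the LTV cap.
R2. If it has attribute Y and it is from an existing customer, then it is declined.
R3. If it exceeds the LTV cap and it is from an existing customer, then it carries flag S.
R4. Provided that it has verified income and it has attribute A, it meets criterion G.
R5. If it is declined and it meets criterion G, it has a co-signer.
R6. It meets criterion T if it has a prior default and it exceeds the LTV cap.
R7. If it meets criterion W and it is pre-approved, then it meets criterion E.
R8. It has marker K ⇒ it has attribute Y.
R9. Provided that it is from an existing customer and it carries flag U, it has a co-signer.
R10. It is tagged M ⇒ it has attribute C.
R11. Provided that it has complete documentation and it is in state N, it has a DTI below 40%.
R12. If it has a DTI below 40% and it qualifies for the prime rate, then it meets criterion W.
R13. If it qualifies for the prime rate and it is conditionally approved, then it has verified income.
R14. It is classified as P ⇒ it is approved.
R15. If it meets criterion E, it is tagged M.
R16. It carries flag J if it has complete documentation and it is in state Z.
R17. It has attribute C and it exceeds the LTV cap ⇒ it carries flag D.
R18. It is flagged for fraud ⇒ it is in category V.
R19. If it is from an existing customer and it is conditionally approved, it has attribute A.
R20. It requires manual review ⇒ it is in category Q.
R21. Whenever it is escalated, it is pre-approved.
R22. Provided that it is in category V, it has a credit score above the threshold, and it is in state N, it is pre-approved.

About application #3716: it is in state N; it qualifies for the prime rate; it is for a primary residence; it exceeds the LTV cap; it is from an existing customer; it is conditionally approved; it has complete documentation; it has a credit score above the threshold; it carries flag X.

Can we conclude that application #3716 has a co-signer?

No

Forward chaining from the given facts derives: carries flag S, has a DTI below 40%, meets criterion W, has verified income, has attribute A, meets criterion G.
Rules concluding "it has a co-signer": R5 needs "it is declined"; R9 needs "it carries flag U" — none of these are established.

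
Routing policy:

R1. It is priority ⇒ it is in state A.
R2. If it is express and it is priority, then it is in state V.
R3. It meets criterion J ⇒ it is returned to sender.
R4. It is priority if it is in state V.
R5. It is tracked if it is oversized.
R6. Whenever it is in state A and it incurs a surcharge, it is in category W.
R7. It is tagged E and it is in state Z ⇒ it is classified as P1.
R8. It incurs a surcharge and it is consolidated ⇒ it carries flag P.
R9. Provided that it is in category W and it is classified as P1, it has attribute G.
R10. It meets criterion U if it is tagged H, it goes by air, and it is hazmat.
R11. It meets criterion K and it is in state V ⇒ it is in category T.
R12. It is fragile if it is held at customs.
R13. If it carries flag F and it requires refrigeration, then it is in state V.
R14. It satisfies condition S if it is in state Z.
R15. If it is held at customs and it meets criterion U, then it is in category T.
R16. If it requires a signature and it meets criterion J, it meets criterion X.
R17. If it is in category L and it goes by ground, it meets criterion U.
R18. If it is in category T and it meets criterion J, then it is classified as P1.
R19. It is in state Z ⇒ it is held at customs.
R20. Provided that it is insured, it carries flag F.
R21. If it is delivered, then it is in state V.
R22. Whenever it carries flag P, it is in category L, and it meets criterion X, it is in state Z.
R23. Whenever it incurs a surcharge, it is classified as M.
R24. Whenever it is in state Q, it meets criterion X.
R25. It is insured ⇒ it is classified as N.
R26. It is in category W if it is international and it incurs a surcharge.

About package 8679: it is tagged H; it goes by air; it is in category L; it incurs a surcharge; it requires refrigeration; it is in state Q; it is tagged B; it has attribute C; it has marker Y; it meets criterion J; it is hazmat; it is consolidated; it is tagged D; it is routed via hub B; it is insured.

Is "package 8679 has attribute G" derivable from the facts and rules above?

Yes

By R8 (it incurs a surcharge, it is consolidated): it carries flag P.
By R10 (it is tagged H, it goes by air, it is hazmat): it meets criterion U.
By R20 (it is insured): it carries flag F.
By R24 (it is in state Q): it meets criterion X.
By R13 (it carries flag F, it requires refrigeration): it is in state V.
By R22 (it carries flag P, it is in category L, it meets criterion X): it is in state Z.
By R4 (it is in state V): it is priority.
By R19 (it is in state Z): it is held at customs.
By R1 (it is priority): it is in state A.
By R6 (it is in state A, it incurs a surcharge): it is in category W.
By R15 (it is held at customs, it meets criterion U): it is in category T.
By R18 (it is in category T, it meets criterion J): it is classified as P1.
By R9 (it is in category W, it is classified as P1): it has attribute G.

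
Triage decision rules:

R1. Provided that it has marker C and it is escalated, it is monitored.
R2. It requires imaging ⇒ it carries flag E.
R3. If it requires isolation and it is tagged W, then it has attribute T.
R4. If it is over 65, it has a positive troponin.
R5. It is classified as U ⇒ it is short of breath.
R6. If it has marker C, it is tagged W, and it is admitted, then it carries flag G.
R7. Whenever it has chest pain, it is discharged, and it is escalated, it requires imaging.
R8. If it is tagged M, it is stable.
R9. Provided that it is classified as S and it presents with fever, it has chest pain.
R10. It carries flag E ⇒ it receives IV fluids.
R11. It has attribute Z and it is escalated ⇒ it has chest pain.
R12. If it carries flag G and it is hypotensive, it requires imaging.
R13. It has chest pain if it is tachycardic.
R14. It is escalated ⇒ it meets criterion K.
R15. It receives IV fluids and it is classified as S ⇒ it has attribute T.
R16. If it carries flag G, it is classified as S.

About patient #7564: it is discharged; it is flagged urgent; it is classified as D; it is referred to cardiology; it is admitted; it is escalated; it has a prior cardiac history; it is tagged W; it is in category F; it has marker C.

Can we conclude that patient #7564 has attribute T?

Forward chaining from the given facts derives: is monitored, carries flag G, meets criterion K, is classified as S.
Rules concluding "it has attribute T": R3 needs "it requires isolation"; R15 needs "it receives IV fluids" — none of these are established.

No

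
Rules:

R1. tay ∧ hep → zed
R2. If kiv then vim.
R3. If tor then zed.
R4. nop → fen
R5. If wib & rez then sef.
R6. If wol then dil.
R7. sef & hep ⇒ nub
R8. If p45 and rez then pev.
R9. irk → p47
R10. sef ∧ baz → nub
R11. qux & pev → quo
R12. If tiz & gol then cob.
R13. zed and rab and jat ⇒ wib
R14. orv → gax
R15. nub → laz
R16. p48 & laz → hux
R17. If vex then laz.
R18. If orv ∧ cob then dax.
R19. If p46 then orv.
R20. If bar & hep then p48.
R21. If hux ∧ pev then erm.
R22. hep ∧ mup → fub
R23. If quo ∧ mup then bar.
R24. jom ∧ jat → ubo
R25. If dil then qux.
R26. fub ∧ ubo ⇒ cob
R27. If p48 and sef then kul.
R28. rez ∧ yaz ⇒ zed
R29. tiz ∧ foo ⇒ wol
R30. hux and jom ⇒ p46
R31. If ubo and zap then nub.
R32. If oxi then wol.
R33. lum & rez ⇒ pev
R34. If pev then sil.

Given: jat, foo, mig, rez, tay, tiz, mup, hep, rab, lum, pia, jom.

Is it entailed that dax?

zed  (by R1: tay, hep)
wib  (by R13: zed, rab, jat)
fub  (by R22: hep, mup)
ubo  (by R24: jom, jat)
cob  (by R26: fub, ubo)
wol  (by R29: tiz, foo)
pev  (by R33: lum, rez)
sef  (by R5: wib, rez)
dil  (by R6: wol)
nub  (by R7: sef, hep)
laz  (by R15: nub)
qux  (by R25: dil)
quo  (by R11: qux, pev)
bar  (by R23: quo, mup)
p48  (by R20: bar, hep)
hux  (by R16: p48, laz)
p46  (by R30: hux, jom)
orv  (by R19: p46)
dax  (by R18: orv, cob)

Yes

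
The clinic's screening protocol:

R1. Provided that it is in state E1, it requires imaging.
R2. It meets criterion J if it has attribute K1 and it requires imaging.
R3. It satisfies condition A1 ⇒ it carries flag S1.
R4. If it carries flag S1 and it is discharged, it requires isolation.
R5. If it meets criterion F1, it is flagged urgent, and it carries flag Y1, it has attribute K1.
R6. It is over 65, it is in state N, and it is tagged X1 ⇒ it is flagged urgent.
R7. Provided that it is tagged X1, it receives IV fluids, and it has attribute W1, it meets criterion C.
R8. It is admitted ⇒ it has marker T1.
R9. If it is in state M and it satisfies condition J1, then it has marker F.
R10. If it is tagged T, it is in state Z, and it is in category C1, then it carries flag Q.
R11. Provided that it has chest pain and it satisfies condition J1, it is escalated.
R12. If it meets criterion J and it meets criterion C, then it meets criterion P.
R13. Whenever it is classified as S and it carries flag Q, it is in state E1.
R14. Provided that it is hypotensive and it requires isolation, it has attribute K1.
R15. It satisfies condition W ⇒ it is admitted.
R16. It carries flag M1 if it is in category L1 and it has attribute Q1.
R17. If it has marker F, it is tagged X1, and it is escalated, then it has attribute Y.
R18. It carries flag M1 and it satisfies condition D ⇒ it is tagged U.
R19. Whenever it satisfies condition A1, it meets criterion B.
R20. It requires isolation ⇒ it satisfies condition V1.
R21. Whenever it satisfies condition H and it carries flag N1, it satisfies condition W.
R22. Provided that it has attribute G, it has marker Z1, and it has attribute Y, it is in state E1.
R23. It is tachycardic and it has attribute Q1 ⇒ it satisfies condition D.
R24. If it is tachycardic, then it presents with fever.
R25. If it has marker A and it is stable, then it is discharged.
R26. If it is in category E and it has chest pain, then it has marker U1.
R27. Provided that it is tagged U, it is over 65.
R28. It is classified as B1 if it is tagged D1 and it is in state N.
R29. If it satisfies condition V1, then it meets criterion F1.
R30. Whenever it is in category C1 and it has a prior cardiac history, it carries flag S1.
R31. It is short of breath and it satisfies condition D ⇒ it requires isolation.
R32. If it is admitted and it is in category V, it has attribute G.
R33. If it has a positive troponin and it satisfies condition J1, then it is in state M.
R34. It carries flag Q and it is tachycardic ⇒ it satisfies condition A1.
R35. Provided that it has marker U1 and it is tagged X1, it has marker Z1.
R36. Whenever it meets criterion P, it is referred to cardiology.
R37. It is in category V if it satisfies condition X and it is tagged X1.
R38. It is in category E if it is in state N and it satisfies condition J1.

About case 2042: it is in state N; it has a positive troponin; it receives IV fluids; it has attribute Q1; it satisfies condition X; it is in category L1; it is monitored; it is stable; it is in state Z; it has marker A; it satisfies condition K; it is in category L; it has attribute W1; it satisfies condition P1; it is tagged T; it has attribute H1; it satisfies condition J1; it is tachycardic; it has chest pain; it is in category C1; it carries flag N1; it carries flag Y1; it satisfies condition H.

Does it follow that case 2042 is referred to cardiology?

No

Forward chaining from the given facts derives: carries flag Q, is escalated, carries flag M1, satisfies condition W, satisfies condition D, presents with fever, is discharged, is in state M, satisfies condition A1, is in category E, carries flag S1, requires isolation, has marker F, is admitted, is tagged U, meets criterion B, satisfies condition V1, has marker U1, is over 65, meets criterion F1, has marker T1.
The only rule concluding "it is referred to cardiology" is R36, which needs "it meets criterion P"; that is never established.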